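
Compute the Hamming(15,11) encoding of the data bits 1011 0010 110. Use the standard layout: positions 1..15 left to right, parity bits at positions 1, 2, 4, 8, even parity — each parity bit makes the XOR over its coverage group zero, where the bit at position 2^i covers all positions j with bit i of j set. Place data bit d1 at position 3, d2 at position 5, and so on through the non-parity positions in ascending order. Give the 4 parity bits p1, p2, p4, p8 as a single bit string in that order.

0101

Place data bits at non-power-of-two positions: b3=1, b5=0, b6=1, b7=1, b9=0, b10=0, b11=1, b12=0, b13=1, b14=1, b15=0.
p1 = XOR of data positions {3,5,7,9,11,13,15} = 1⊕0⊕1⊕0⊕1⊕1⊕0 = 0
p2 = XOR of data positions {3,6,7,10,11,14,15} = 1⊕1⊕1⊕0⊕1⊕1⊕0 = 1
p4 = XOR of data positions {5,6,7,12,13,14,15} = 0⊕1⊕1⊕0⊕1⊕1⊕0 = 0
p8 = XOR of data positions {9,10,11,12,13,14,15} = 0⊕0⊕1⊕0⊕1⊕1⊕0 = 1
Parity bits p1,p2,p4,p8 = 0101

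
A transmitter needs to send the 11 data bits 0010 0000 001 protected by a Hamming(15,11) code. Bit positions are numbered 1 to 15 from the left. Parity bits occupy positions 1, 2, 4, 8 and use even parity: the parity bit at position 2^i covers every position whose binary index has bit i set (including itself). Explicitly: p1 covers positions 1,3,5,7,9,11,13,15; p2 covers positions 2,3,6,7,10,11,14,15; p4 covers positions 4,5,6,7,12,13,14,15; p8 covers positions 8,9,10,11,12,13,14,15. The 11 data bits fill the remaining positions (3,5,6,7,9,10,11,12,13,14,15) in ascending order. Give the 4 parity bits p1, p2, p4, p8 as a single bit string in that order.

1001

Place data bits at non-power-of-two positions: b3=0, b5=0, b6=1, b7=0, b9=0, b10=0, b11=0, b12=0, b13=0, b14=0, b15=1.
p1 = XOR of data positions {3,5,7,9,11,13,15} = 0⊕0⊕0⊕0⊕0⊕0⊕1 = 1
p2 = XOR of data positions {3,6,7,10,11,14,15} = 0⊕1⊕0⊕0⊕0⊕0⊕1 = 0
p4 = XOR of data positions {5,6,7,12,13,14,15} = 0⊕1⊕0⊕0⊕0⊕0⊕1 = 0
p8 = XOR of data positions {9,10,11,12,13,14,15} = 0⊕0⊕0⊕0⊕0⊕0⊕1 = 1
Parity bits p1,p2,p4,p8 = 1001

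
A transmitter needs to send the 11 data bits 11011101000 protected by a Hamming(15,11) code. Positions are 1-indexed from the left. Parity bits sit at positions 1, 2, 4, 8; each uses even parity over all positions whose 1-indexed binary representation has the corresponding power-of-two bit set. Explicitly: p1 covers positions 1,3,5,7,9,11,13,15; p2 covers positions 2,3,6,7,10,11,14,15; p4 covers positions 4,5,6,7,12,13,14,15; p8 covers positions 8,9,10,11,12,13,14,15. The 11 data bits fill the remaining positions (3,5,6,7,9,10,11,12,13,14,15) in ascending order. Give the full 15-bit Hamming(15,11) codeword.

011110111101000

Place data bits at non-power-of-two positions: b3=1, b5=1, b6=0, b7=1, b9=1, b10=1, b11=0, b12=1, b13=0, b14=0, b15=0.
p1 = XOR of data positions {3,5,7,9,11,13,15} = 1⊕1⊕1⊕1⊕0⊕0⊕0 = 0
p2 = XOR of data positions {3,6,7,10,11,14,15} = 1⊕0⊕1⊕1⊕0⊕0⊕0 = 1
p4 = XOR of data positions {5,6,7,12,13,14,15} = 1⊕0⊕1⊕1⊕0⊕0⊕0 = 1
p8 = XOR of data positions {9,10,11,12,13,14,15} = 1⊕1⊕0⊕1⊕0⊕0⊕0 = 1
Codeword b1..b15 = 011110111101000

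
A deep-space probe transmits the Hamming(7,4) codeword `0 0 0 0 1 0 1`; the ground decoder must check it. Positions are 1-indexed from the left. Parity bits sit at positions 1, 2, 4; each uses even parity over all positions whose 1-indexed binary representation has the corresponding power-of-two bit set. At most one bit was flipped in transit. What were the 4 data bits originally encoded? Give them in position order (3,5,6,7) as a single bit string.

0101

s1: b1⊕b3⊕b5⊕b7 = 0⊕0⊕1⊕1 = 0
s2: b2⊕b3⊕b6⊕b7 = 0⊕0⊕0⊕1 = 1
s4: b4⊕b5⊕b6⊕b7 = 0⊕1⊕0⊕1 = 0
Syndrome (s4...s1) = 010 → position 2.
Flip bit 2: corrected codeword = 0100101
Data bits at positions 3,5,6,7: 0101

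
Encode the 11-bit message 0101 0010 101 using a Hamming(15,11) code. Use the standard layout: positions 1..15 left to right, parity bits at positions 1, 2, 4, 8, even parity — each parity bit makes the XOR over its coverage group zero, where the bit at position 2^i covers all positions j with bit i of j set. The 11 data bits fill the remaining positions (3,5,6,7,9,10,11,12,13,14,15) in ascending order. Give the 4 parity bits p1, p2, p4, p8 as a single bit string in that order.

Place data bits at non-power-of-two positions: b3=0, b5=1, b6=0, b7=1, b9=0, b10=0, b11=1, b12=0, b13=1, b14=0, b15=1.
p1 = XOR of data positions {3,5,7,9,11,13,15} = 0⊕1⊕1⊕0⊕1⊕1⊕1 = 1
p2 = XOR of data positions {3,6,7,10,11,14,15} = 0⊕0⊕1⊕0⊕1⊕0⊕1 = 1
p4 = XOR of data positions {5,6,7,12,13,14,15} = 1⊕0⊕1⊕0⊕1⊕0⊕1 = 0
p8 = XOR of data positions {9,10,11,12,13,14,15} = 0⊕0⊕1⊕0⊕1⊕0⊕1 = 1
Parity bits p1,p2,p4,p8 = 1101

1101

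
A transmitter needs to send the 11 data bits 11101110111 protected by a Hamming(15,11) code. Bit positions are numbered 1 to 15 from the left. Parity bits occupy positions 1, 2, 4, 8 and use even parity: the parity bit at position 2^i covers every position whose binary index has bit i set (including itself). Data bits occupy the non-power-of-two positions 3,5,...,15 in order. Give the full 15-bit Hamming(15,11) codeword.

Place data bits at non-power-of-two positions: b3=1, b5=1, b6=1, b7=0, b9=1, b10=1, b11=1, b12=0, b13=1, b14=1, b15=1.
p1 = XOR of data positions {3,5,7,9,11,13,15} = 1⊕1⊕0⊕1⊕1⊕1⊕1 = 0
p2 = XOR of data positions {3,6,7,10,11,14,15} = 1⊕1⊕0⊕1⊕1⊕1⊕1 = 0
p4 = XOR of data positions {5,6,7,12,13,14,15} = 1⊕1⊕0⊕0⊕1⊕1⊕1 = 1
p8 = XOR of data positions {9,10,11,12,13,14,15} = 1⊕1⊕1⊕0⊕1⊕1⊕1 = 0
Codeword b1..b15 = 001111001110111

001111001110111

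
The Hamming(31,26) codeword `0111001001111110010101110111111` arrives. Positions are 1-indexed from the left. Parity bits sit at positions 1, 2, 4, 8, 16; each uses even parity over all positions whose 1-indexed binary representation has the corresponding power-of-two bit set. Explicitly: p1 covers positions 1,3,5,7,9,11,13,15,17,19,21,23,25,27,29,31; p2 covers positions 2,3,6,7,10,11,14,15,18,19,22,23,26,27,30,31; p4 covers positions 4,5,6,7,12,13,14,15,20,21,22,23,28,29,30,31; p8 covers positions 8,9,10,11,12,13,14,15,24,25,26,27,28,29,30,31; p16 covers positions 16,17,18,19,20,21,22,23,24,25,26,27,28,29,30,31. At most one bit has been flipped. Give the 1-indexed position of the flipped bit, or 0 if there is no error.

29

s1: b1⊕b3⊕b5⊕b7⊕b9⊕b11⊕b13⊕b15⊕b17⊕b19⊕b21⊕b23⊕b25⊕b27⊕b29⊕b31 = 0⊕1⊕0⊕1⊕0⊕1⊕1⊕1⊕0⊕0⊕0⊕1⊕0⊕1⊕1⊕1 = 1
s2: b2⊕b3⊕b6⊕b7⊕b10⊕b11⊕b14⊕b15⊕b18⊕b19⊕b22⊕b23⊕b26⊕b27⊕b30⊕b31 = 1⊕1⊕0⊕1⊕1⊕1⊕1⊕1⊕1⊕0⊕1⊕1⊕1⊕1⊕1⊕1 = 0
s4: b4⊕b5⊕b6⊕b7⊕b12⊕b13⊕b14⊕b15⊕b20⊕b21⊕b22⊕b23⊕b28⊕b29⊕b30⊕b31 = 1⊕0⊕0⊕1⊕1⊕1⊕1⊕1⊕1⊕0⊕1⊕1⊕1⊕1⊕1⊕1 = 1
s8: b8⊕b9⊕b10⊕b11⊕b12⊕b13⊕b14⊕b15⊕b24⊕b25⊕b26⊕b27⊕b28⊕b29⊕b30⊕b31 = 0⊕0⊕1⊕1⊕1⊕1⊕1⊕1⊕1⊕0⊕1⊕1⊕1⊕1⊕1⊕1 = 1
s16: b16⊕b17⊕b18⊕b19⊕b20⊕b21⊕b22⊕b23⊕b24⊕b25⊕b26⊕b27⊕b28⊕b29⊕b30⊕b31 = 0⊕0⊕1⊕0⊕1⊕0⊕1⊕1⊕1⊕0⊕1⊕1⊕1⊕1⊕1⊕1 = 1
Syndrome (s16...s1) = 11101 → position 29.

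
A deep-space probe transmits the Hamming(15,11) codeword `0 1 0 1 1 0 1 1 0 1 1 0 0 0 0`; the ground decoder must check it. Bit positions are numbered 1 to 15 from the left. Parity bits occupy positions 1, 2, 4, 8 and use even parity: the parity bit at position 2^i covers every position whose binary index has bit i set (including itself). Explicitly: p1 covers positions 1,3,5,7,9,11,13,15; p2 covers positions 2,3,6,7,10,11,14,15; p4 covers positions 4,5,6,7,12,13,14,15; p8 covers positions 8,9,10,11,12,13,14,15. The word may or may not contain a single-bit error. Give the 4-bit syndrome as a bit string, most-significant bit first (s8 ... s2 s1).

s1: b1⊕b3⊕b5⊕b7⊕b9⊕b11⊕b13⊕b15 = 0⊕0⊕1⊕1⊕0⊕1⊕0⊕0 = 1
s2: b2⊕b3⊕b6⊕b7⊕b10⊕b11⊕b14⊕b15 = 1⊕0⊕0⊕1⊕1⊕1⊕0⊕0 = 0
s4: b4⊕b5⊕b6⊕b7⊕b12⊕b13⊕b14⊕b15 = 1⊕1⊕0⊕1⊕0⊕0⊕0⊕0 = 1
s8: b8⊕b9⊕b10⊕b11⊕b12⊕b13⊕b14⊕b15 = 1⊕0⊕1⊕1⊕0⊕0⊕0⊕0 = 1
Syndrome (s8...s1) = 1101 → position 13.

1101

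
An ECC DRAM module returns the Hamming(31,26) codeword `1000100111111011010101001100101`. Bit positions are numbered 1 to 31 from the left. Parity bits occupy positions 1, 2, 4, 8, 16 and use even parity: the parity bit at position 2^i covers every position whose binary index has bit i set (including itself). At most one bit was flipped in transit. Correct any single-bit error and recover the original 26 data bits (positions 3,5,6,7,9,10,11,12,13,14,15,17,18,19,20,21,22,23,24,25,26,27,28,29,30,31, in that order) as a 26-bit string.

s1: b1⊕b3⊕b5⊕b7⊕b9⊕b11⊕b13⊕b15⊕b17⊕b19⊕b21⊕b23⊕b25⊕b27⊕b29⊕b31 = 1⊕0⊕1⊕0⊕1⊕1⊕1⊕1⊕0⊕0⊕0⊕0⊕1⊕0⊕1⊕1 = 1
s2: b2⊕b3⊕b6⊕b7⊕b10⊕b11⊕b14⊕b15⊕b18⊕b19⊕b22⊕b23⊕b26⊕b27⊕b30⊕b31 = 0⊕0⊕0⊕0⊕1⊕1⊕0⊕1⊕1⊕0⊕1⊕0⊕1⊕0⊕0⊕1 = 1
s4: b4⊕b5⊕b6⊕b7⊕b12⊕b13⊕b14⊕b15⊕b20⊕b21⊕b22⊕b23⊕b28⊕b29⊕b30⊕b31 = 0⊕1⊕0⊕0⊕1⊕1⊕0⊕1⊕1⊕0⊕1⊕0⊕0⊕1⊕0⊕1 = 0
s8: b8⊕b9⊕b10⊕b11⊕b12⊕b13⊕b14⊕b15⊕b24⊕b25⊕b26⊕b27⊕b28⊕b29⊕b30⊕b31 = 1⊕1⊕1⊕1⊕1⊕1⊕0⊕1⊕0⊕1⊕1⊕0⊕0⊕1⊕0⊕1 = 1
s16: b16⊕b17⊕b18⊕b19⊕b20⊕b21⊕b22⊕b23⊕b24⊕b25⊕b26⊕b27⊕b28⊕b29⊕b30⊕b31 = 1⊕0⊕1⊕0⊕1⊕0⊕1⊕0⊕0⊕1⊕1⊕0⊕0⊕1⊕0⊕1 = 0
Syndrome (s16...s1) = 01011 → position 11.
Flip bit 11: corrected codeword = 1000100111011011010101001100101
Data bits at positions 3,5,6,7,9,10,11,12,13,14,15,17,18,19,20,21,22,23,24,25,26,27,28,29,30,31: 01001101101010101001100101

01001101101010101001100101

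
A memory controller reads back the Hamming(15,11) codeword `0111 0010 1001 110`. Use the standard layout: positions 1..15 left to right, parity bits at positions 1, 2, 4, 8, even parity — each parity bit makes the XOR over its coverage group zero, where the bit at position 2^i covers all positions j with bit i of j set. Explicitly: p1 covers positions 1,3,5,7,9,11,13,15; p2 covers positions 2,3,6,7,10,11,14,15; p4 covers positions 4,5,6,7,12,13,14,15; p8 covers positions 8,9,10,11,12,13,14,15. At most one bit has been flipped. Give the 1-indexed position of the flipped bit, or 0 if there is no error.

4

s1: b1⊕b3⊕b5⊕b7⊕b9⊕b11⊕b13⊕b15 = 0⊕1⊕0⊕1⊕1⊕0⊕1⊕0 = 0
s2: b2⊕b3⊕b6⊕b7⊕b10⊕b11⊕b14⊕b15 = 1⊕1⊕0⊕1⊕0⊕0⊕1⊕0 = 0
s4: b4⊕b5⊕b6⊕b7⊕b12⊕b13⊕b14⊕b15 = 1⊕0⊕0⊕1⊕1⊕1⊕1⊕0 = 1
s8: b8⊕b9⊕b10⊕b11⊕b12⊕b13⊕b14⊕b15 = 0⊕1⊕0⊕0⊕1⊕1⊕1⊕0 = 0
Syndrome (s8...s1) = 0100 → position 4.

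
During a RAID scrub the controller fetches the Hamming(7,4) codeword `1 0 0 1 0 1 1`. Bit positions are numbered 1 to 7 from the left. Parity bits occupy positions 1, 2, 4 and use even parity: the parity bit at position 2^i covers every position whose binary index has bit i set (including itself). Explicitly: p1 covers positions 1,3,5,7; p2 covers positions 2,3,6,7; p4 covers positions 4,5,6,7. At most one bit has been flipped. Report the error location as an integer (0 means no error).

4

s1: b1⊕b3⊕b5⊕b7 = 1⊕0⊕0⊕1 = 0
s2: b2⊕b3⊕b6⊕b7 = 0⊕0⊕1⊕1 = 0
s4: b4⊕b5⊕b6⊕b7 = 1⊕0⊕1⊕1 = 1
Syndrome (s4...s1) = 100 → position 4.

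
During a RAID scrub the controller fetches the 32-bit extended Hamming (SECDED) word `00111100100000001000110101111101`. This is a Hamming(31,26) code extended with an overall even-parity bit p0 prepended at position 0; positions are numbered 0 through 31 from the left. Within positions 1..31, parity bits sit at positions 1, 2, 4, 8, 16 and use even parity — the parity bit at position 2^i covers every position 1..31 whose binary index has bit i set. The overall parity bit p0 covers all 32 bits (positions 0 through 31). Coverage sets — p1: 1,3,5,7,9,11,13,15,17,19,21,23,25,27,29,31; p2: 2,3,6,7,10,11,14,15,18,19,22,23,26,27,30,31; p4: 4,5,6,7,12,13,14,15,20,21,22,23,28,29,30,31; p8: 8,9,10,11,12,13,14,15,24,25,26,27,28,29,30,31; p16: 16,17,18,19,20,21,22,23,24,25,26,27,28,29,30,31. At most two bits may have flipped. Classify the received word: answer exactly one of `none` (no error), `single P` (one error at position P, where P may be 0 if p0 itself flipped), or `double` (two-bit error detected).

single 8

s1: b1⊕b3⊕b5⊕b7⊕b9⊕b11⊕b13⊕b15⊕b17⊕b19⊕b21⊕b23⊕b25⊕b27⊕b29⊕b31 = 0⊕1⊕1⊕0⊕0⊕0⊕0⊕0⊕0⊕0⊕1⊕1⊕1⊕1⊕1⊕1 = 0
s2: b2⊕b3⊕b6⊕b7⊕b10⊕b11⊕b14⊕b15⊕b18⊕b19⊕b22⊕b23⊕b26⊕b27⊕b30⊕b31 = 1⊕1⊕0⊕0⊕0⊕0⊕0⊕0⊕0⊕0⊕0⊕1⊕1⊕1⊕0⊕1 = 0
s4: b4⊕b5⊕b6⊕b7⊕b12⊕b13⊕b14⊕b15⊕b20⊕b21⊕b22⊕b23⊕b28⊕b29⊕b30⊕b31 = 1⊕1⊕0⊕0⊕0⊕0⊕0⊕0⊕1⊕1⊕0⊕1⊕1⊕1⊕0⊕1 = 0
s8: b8⊕b9⊕b10⊕b11⊕b12⊕b13⊕b14⊕b15⊕b24⊕b25⊕b26⊕b27⊕b28⊕b29⊕b30⊕b31 = 1⊕0⊕0⊕0⊕0⊕0⊕0⊕0⊕0⊕1⊕1⊕1⊕1⊕1⊕0⊕1 = 1
s16: b16⊕b17⊕b18⊕b19⊕b20⊕b21⊕b22⊕b23⊕b24⊕b25⊕b26⊕b27⊕b28⊕b29⊕b30⊕b31 = 1⊕0⊕0⊕0⊕1⊕1⊕0⊕1⊕0⊕1⊕1⊕1⊕1⊕1⊕0⊕1 = 0
Syndrome (s16...s1) = 01000 → position 8.
Overall parity (XOR of all 32 bits, including p0): 0⊕0⊕1⊕1⊕1⊕1⊕0⊕0⊕1⊕0⊕0⊕0⊕0⊕0⊕0⊕0⊕1⊕0⊕0⊕0⊕1⊕1⊕0⊕1⊕0⊕1⊕1⊕1⊕1⊕1⊕0⊕1 = 1
Overall=1, syndrome position=8 → single-bit error at position 8.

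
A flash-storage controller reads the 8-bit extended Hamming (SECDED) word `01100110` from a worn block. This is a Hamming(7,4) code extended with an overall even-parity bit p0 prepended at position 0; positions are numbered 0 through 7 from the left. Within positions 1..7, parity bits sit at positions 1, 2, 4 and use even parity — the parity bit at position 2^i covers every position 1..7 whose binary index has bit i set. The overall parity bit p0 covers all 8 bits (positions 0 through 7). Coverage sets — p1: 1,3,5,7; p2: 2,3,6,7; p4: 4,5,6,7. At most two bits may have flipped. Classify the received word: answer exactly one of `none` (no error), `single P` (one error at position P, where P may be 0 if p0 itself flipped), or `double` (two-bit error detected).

s1: b1⊕b3⊕b5⊕b7 = 1⊕0⊕1⊕0 = 0
s2: b2⊕b3⊕b6⊕b7 = 1⊕0⊕1⊕0 = 0
s4: b4⊕b5⊕b6⊕b7 = 0⊕1⊕1⊕0 = 0
Syndrome (s4...s1) = 000 → position 0 (no error).
Overall parity (XOR of all 8 bits, including p0): 0⊕1⊕1⊕0⊕0⊕1⊕1⊕0 = 0
Overall=0, syndrome position=0 → no error.

none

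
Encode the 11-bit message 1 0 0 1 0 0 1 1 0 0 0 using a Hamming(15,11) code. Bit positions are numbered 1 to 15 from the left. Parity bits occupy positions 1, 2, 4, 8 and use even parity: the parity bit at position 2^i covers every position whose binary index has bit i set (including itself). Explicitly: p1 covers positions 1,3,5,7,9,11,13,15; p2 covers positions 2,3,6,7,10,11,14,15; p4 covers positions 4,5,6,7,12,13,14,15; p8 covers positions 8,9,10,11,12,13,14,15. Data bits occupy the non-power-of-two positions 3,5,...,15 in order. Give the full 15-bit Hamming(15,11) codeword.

111000100011000

Place data bits at non-power-of-two positions: b3=1, b5=0, b6=0, b7=1, b9=0, b10=0, b11=1, b12=1, b13=0, b14=0, b15=0.
p1 = XOR of data positions {3,5,7,9,11,13,15} = 1⊕0⊕1⊕0⊕1⊕0⊕0 = 1
p2 = XOR of data positions {3,6,7,10,11,14,15} = 1⊕0⊕1⊕0⊕1⊕0⊕0 = 1
p4 = XOR of data positions {5,6,7,12,13,14,15} = 0⊕0⊕1⊕1⊕0⊕0⊕0 = 0
p8 = XOR of data positions {9,10,11,12,13,14,15} = 0⊕0⊕1⊕1⊕0⊕0⊕0 = 0
Codeword b1..b15 = 111000100011000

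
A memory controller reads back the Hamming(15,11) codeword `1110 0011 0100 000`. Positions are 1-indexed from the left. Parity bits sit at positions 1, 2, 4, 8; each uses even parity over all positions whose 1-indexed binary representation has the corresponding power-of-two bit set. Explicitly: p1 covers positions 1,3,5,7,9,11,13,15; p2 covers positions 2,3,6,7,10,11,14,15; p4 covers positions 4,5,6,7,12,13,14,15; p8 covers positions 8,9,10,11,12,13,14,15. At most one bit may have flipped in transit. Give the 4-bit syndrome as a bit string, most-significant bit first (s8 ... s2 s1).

0101

s1: b1⊕b3⊕b5⊕b7⊕b9⊕b11⊕b13⊕b15 = 1⊕1⊕0⊕1⊕0⊕0⊕0⊕0 = 1
s2: b2⊕b3⊕b6⊕b7⊕b10⊕b11⊕b14⊕b15 = 1⊕1⊕0⊕1⊕1⊕0⊕0⊕0 = 0
s4: b4⊕b5⊕b6⊕b7⊕b12⊕b13⊕b14⊕b15 = 0⊕0⊕0⊕1⊕0⊕0⊕0⊕0 = 1
s8: b8⊕b9⊕b10⊕b11⊕b12⊕b13⊕b14⊕b15 = 1⊕0⊕1⊕0⊕0⊕0⊕0⊕0 = 0
Syndrome (s8...s1) = 0101 → position 5.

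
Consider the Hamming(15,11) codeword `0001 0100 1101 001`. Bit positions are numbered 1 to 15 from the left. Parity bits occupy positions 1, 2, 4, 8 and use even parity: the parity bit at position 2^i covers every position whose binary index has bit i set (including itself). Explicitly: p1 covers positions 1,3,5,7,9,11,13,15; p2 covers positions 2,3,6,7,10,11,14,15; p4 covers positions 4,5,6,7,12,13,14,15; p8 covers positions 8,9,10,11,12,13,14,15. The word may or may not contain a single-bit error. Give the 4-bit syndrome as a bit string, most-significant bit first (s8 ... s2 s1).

s1: b1⊕b3⊕b5⊕b7⊕b9⊕b11⊕b13⊕b15 = 0⊕0⊕0⊕0⊕1⊕0⊕0⊕1 = 0
s2: b2⊕b3⊕b6⊕b7⊕b10⊕b11⊕b14⊕b15 = 0⊕0⊕1⊕0⊕1⊕0⊕0⊕1 = 1
s4: b4⊕b5⊕b6⊕b7⊕b12⊕b13⊕b14⊕b15 = 1⊕0⊕1⊕0⊕1⊕0⊕0⊕1 = 0
s8: b8⊕b9⊕b10⊕b11⊕b12⊕b13⊕b14⊕b15 = 0⊕1⊕1⊕0⊕1⊕0⊕0⊕1 = 0
Syndrome (s8...s1) = 0010 → position 2.

0010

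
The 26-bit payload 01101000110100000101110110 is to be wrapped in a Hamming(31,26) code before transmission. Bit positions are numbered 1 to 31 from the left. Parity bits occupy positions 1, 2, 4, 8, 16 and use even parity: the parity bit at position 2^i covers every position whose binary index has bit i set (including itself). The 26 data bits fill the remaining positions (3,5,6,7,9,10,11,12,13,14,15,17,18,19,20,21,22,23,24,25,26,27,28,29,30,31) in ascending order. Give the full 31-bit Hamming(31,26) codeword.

0001110010001101100000101110110

Place data bits at non-power-of-two positions: b3=0, b5=1, b6=1, b7=0, b9=1, b10=0, b11=0, b12=0, b13=1, b14=1, b15=0, b17=1, b18=0, b19=0, b20=0, b21=0, b22=0, b23=1, b24=0, b25=1, b26=1, b27=1, b28=0, b29=1, b30=1, b31=0.
p1 = XOR of data positions {3,5,7,9,11,13,15,17,19,21,23,25,27,29,31} = 0⊕1⊕0⊕1⊕0⊕1⊕0⊕1⊕0⊕0⊕1⊕1⊕1⊕1⊕0 = 0
p2 = XOR of data positions {3,6,7,10,11,14,15,18,19,22,23,26,27,30,31} = 0⊕1⊕0⊕0⊕0⊕1⊕0⊕0⊕0⊕0⊕1⊕1⊕1⊕1⊕0 = 0
p4 = XOR of data positions {5,6,7,12,13,14,15,20,21,22,23,28,29,30,31} = 1⊕1⊕0⊕0⊕1⊕1⊕0⊕0⊕0⊕0⊕1⊕0⊕1⊕1⊕0 = 1
p8 = XOR of data positions {9,10,11,12,13,14,15,24,25,26,27,28,29,30,31} = 1⊕0⊕0⊕0⊕1⊕1⊕0⊕0⊕1⊕1⊕1⊕0⊕1⊕1⊕0 = 0
p16 = XOR of data positions {17,18,19,20,21,22,23,24,25,26,27,28,29,30,31} = 1⊕0⊕0⊕0⊕0⊕0⊕1⊕0⊕1⊕1⊕1⊕0⊕1⊕1⊕0 = 1
Codeword b1..b31 = 0001110010001101100000101110110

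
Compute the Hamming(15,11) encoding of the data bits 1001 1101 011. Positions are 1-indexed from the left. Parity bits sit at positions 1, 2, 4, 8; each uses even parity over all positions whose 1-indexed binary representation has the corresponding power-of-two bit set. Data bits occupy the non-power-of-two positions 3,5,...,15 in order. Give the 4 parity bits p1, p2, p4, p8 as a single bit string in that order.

0101

Place data bits at non-power-of-two positions: b3=1, b5=0, b6=0, b7=1, b9=1, b10=1, b11=0, b12=1, b13=0, b14=1, b15=1.
p1 = XOR of data positions {3,5,7,9,11,13,15} = 1⊕0⊕1⊕1⊕0⊕0⊕1 = 0
p2 = XOR of data positions {3,6,7,10,11,14,15} = 1⊕0⊕1⊕1⊕0⊕1⊕1 = 1
p4 = XOR of data positions {5,6,7,12,13,14,15} = 0⊕0⊕1⊕1⊕0⊕1⊕1 = 0
p8 = XOR of data positions {9,10,11,12,13,14,15} = 1⊕1⊕0⊕1⊕0⊕1⊕1 = 1
Parity bits p1,p2,p4,p8 = 0101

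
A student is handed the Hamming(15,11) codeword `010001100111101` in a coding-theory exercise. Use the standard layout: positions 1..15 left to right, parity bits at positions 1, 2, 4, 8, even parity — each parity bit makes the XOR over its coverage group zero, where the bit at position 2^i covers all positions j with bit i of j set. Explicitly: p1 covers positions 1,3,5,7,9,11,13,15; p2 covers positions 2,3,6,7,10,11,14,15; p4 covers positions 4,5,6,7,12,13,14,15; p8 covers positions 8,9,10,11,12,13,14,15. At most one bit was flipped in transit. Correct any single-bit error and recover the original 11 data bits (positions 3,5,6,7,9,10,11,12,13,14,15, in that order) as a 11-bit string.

s1: b1⊕b3⊕b5⊕b7⊕b9⊕b11⊕b13⊕b15 = 0⊕0⊕0⊕1⊕0⊕1⊕1⊕1 = 0
s2: b2⊕b3⊕b6⊕b7⊕b10⊕b11⊕b14⊕b15 = 1⊕0⊕1⊕1⊕1⊕1⊕0⊕1 = 0
s4: b4⊕b5⊕b6⊕b7⊕b12⊕b13⊕b14⊕b15 = 0⊕0⊕1⊕1⊕1⊕1⊕0⊕1 = 1
s8: b8⊕b9⊕b10⊕b11⊕b12⊕b13⊕b14⊕b15 = 0⊕0⊕1⊕1⊕1⊕1⊕0⊕1 = 1
Syndrome (s8...s1) = 1100 → position 12.
Flip bit 12: corrected codeword = 010001100110101
Data bits at positions 3,5,6,7,9,10,11,12,13,14,15: 00110110101

00110110101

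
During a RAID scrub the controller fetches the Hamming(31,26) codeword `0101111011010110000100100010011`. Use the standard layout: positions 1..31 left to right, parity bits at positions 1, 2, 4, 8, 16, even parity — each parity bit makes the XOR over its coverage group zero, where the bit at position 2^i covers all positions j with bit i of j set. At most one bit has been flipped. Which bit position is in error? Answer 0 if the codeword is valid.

21

s1: b1⊕b3⊕b5⊕b7⊕b9⊕b11⊕b13⊕b15⊕b17⊕b19⊕b21⊕b23⊕b25⊕b27⊕b29⊕b31 = 0⊕0⊕1⊕1⊕1⊕0⊕0⊕1⊕0⊕0⊕0⊕1⊕0⊕1⊕0⊕1 = 1
s2: b2⊕b3⊕b6⊕b7⊕b10⊕b11⊕b14⊕b15⊕b18⊕b19⊕b22⊕b23⊕b26⊕b27⊕b30⊕b31 = 1⊕0⊕1⊕1⊕1⊕0⊕1⊕1⊕0⊕0⊕0⊕1⊕0⊕1⊕1⊕1 = 0
s4: b4⊕b5⊕b6⊕b7⊕b12⊕b13⊕b14⊕b15⊕b20⊕b21⊕b22⊕b23⊕b28⊕b29⊕b30⊕b31 = 1⊕1⊕1⊕1⊕1⊕0⊕1⊕1⊕1⊕0⊕0⊕1⊕0⊕0⊕1⊕1 = 1
s8: b8⊕b9⊕b10⊕b11⊕b12⊕b13⊕b14⊕b15⊕b24⊕b25⊕b26⊕b27⊕b28⊕b29⊕b30⊕b31 = 0⊕1⊕1⊕0⊕1⊕0⊕1⊕1⊕0⊕0⊕0⊕1⊕0⊕0⊕1⊕1 = 0
s16: b16⊕b17⊕b18⊕b19⊕b20⊕b21⊕b22⊕b23⊕b24⊕b25⊕b26⊕b27⊕b28⊕b29⊕b30⊕b31 = 0⊕0⊕0⊕0⊕1⊕0⊕0⊕1⊕0⊕0⊕0⊕1⊕0⊕0⊕1⊕1 = 1
Syndrome (s16...s1) = 10101 → position 21.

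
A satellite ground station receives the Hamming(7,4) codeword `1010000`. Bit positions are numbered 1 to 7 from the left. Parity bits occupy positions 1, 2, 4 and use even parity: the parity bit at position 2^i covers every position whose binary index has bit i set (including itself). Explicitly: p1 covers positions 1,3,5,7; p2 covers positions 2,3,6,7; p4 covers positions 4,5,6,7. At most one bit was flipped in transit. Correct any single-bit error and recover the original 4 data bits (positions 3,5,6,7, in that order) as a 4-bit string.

s1: b1⊕b3⊕b5⊕b7 = 1⊕1⊕0⊕0 = 0
s2: b2⊕b3⊕b6⊕b7 = 0⊕1⊕0⊕0 = 1
s4: b4⊕b5⊕b6⊕b7 = 0⊕0⊕0⊕0 = 0
Syndrome (s4...s1) = 010 → position 2.
Flip bit 2: corrected codeword = 1110000
Data bits at positions 3,5,6,7: 1000

1000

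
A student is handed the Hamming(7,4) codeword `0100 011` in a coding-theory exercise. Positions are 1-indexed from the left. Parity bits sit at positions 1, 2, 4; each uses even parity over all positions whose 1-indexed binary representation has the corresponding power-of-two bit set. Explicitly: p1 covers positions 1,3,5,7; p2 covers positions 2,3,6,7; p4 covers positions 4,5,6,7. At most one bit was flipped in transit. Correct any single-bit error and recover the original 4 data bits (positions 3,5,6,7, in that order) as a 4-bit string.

s1: b1⊕b3⊕b5⊕b7 = 0⊕0⊕0⊕1 = 1
s2: b2⊕b3⊕b6⊕b7 = 1⊕0⊕1⊕1 = 1
s4: b4⊕b5⊕b6⊕b7 = 0⊕0⊕1⊕1 = 0
Syndrome (s4...s1) = 011 → position 3.
Flip bit 3: corrected codeword = 0110011
Data bits at positions 3,5,6,7: 1011

1011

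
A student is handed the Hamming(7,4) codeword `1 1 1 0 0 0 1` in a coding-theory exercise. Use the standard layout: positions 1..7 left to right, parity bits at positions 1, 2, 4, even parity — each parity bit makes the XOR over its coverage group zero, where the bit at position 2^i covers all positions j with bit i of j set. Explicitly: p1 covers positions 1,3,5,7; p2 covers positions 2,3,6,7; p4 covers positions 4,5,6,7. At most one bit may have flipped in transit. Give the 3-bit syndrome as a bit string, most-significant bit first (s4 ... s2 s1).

s1: b1⊕b3⊕b5⊕b7 = 1⊕1⊕0⊕1 = 1
s2: b2⊕b3⊕b6⊕b7 = 1⊕1⊕0⊕1 = 1
s4: b4⊕b5⊕b6⊕b7 = 0⊕0⊕0⊕1 = 1
Syndrome (s4...s1) = 111 → position 7.

111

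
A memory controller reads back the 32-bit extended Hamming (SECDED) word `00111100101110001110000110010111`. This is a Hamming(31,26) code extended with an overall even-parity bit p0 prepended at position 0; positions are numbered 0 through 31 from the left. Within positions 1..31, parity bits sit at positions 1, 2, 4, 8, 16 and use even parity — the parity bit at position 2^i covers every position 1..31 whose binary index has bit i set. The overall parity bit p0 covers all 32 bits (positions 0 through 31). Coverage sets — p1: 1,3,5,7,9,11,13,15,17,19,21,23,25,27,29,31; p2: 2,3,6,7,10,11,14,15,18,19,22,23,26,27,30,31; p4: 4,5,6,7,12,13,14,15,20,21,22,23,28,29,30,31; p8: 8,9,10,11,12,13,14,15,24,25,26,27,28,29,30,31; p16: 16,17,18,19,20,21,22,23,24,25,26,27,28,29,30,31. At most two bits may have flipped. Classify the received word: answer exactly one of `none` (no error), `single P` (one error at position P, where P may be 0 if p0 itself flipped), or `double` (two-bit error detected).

s1: b1⊕b3⊕b5⊕b7⊕b9⊕b11⊕b13⊕b15⊕b17⊕b19⊕b21⊕b23⊕b25⊕b27⊕b29⊕b31 = 0⊕1⊕1⊕0⊕0⊕1⊕0⊕0⊕1⊕0⊕0⊕1⊕0⊕1⊕1⊕1 = 0
s2: b2⊕b3⊕b6⊕b7⊕b10⊕b11⊕b14⊕b15⊕b18⊕b19⊕b22⊕b23⊕b26⊕b27⊕b30⊕b31 = 1⊕1⊕0⊕0⊕1⊕1⊕0⊕0⊕1⊕0⊕0⊕1⊕0⊕1⊕1⊕1 = 1
s4: b4⊕b5⊕b6⊕b7⊕b12⊕b13⊕b14⊕b15⊕b20⊕b21⊕b22⊕b23⊕b28⊕b29⊕b30⊕b31 = 1⊕1⊕0⊕0⊕1⊕0⊕0⊕0⊕0⊕0⊕0⊕1⊕0⊕1⊕1⊕1 = 1
s8: b8⊕b9⊕b10⊕b11⊕b12⊕b13⊕b14⊕b15⊕b24⊕b25⊕b26⊕b27⊕b28⊕b29⊕b30⊕b31 = 1⊕0⊕1⊕1⊕1⊕0⊕0⊕0⊕1⊕0⊕0⊕1⊕0⊕1⊕1⊕1 = 1
s16: b16⊕b17⊕b18⊕b19⊕b20⊕b21⊕b22⊕b23⊕b24⊕b25⊕b26⊕b27⊕b28⊕b29⊕b30⊕b31 = 1⊕1⊕1⊕0⊕0⊕0⊕0⊕1⊕1⊕0⊕0⊕1⊕0⊕1⊕1⊕1 = 1
Syndrome (s16...s1) = 11110 → position 30.
Overall parity (XOR of all 32 bits, including p0): 0⊕0⊕1⊕1⊕1⊕1⊕0⊕0⊕1⊕0⊕1⊕1⊕1⊕0⊕0⊕0⊕1⊕1⊕1⊕0⊕0⊕0⊕0⊕1⊕1⊕0⊕0⊕1⊕0⊕1⊕1⊕1 = 1
Overall=1, syndrome position=30 → single-bit error at position 30.

single 30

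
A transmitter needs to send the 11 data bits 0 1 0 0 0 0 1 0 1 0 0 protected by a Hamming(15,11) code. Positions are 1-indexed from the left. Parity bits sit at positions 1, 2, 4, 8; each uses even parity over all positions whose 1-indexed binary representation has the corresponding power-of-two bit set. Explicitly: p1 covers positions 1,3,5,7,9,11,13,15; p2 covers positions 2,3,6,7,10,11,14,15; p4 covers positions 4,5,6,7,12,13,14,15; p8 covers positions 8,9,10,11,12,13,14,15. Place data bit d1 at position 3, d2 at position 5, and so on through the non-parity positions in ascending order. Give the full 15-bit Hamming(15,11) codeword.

Place data bits at non-power-of-two positions: b3=0, b5=1, b6=0, b7=0, b9=0, b10=0, b11=1, b12=0, b13=1, b14=0, b15=0.
p1 = XOR of data positions {3,5,7,9,11,13,15} = 0⊕1⊕0⊕0⊕1⊕1⊕0 = 1
p2 = XOR of data positions {3,6,7,10,11,14,15} = 0⊕0⊕0⊕0⊕1⊕0⊕0 = 1
p4 = XOR of data positions {5,6,7,12,13,14,15} = 1⊕0⊕0⊕0⊕1⊕0⊕0 = 0
p8 = XOR of data positions {9,10,11,12,13,14,15} = 0⊕0⊕1⊕0⊕1⊕0⊕0 = 0
Codeword b1..b15 = 110010000010100

110010000010100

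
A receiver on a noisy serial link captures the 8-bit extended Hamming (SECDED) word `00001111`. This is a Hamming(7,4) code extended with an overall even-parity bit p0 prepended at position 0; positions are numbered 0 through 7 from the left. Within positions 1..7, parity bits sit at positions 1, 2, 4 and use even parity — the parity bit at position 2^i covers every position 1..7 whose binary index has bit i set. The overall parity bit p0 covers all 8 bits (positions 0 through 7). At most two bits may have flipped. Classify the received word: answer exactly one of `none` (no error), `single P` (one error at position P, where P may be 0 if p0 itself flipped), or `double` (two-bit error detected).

s1: b1⊕b3⊕b5⊕b7 = 0⊕0⊕1⊕1 = 0
s2: b2⊕b3⊕b6⊕b7 = 0⊕0⊕1⊕1 = 0
s4: b4⊕b5⊕b6⊕b7 = 1⊕1⊕1⊕1 = 0
Syndrome (s4...s1) = 000 → position 0 (no error).
Overall parity (XOR of all 8 bits, including p0): 0⊕0⊕0⊕0⊕1⊕1⊕1⊕1 = 0
Overall=0, syndrome position=0 → no error.

none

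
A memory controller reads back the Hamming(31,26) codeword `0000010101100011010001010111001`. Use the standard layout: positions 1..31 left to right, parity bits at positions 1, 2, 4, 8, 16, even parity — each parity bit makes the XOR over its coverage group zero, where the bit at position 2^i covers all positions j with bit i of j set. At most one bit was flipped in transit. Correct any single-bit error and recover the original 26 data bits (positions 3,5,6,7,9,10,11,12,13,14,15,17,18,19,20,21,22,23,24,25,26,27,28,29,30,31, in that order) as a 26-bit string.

00100110011010001010111001

s1: b1⊕b3⊕b5⊕b7⊕b9⊕b11⊕b13⊕b15⊕b17⊕b19⊕b21⊕b23⊕b25⊕b27⊕b29⊕b31 = 0⊕0⊕0⊕0⊕0⊕1⊕0⊕1⊕0⊕0⊕0⊕0⊕0⊕1⊕0⊕1 = 0
s2: b2⊕b3⊕b6⊕b7⊕b10⊕b11⊕b14⊕b15⊕b18⊕b19⊕b22⊕b23⊕b26⊕b27⊕b30⊕b31 = 0⊕0⊕1⊕0⊕1⊕1⊕0⊕1⊕1⊕0⊕1⊕0⊕1⊕1⊕0⊕1 = 1
s4: b4⊕b5⊕b6⊕b7⊕b12⊕b13⊕b14⊕b15⊕b20⊕b21⊕b22⊕b23⊕b28⊕b29⊕b30⊕b31 = 0⊕0⊕1⊕0⊕0⊕0⊕0⊕1⊕0⊕0⊕1⊕0⊕1⊕0⊕0⊕1 = 1
s8: b8⊕b9⊕b10⊕b11⊕b12⊕b13⊕b14⊕b15⊕b24⊕b25⊕b26⊕b27⊕b28⊕b29⊕b30⊕b31 = 1⊕0⊕1⊕1⊕0⊕0⊕0⊕1⊕1⊕0⊕1⊕1⊕1⊕0⊕0⊕1 = 1
s16: b16⊕b17⊕b18⊕b19⊕b20⊕b21⊕b22⊕b23⊕b24⊕b25⊕b26⊕b27⊕b28⊕b29⊕b30⊕b31 = 1⊕0⊕1⊕0⊕0⊕0⊕1⊕0⊕1⊕0⊕1⊕1⊕1⊕0⊕0⊕1 = 0
Syndrome (s16...s1) = 01110 → position 14.
Flip bit 14: corrected codeword = 0000010101100111010001010111001
Data bits at positions 3,5,6,7,9,10,11,12,13,14,15,17,18,19,20,21,22,23,24,25,26,27,28,29,30,31: 00100110011010001010111001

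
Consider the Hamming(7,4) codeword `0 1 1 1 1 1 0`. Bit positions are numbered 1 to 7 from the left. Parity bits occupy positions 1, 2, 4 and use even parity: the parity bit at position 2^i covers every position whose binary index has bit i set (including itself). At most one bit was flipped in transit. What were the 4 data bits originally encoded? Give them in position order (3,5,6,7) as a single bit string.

1100

s1: b1⊕b3⊕b5⊕b7 = 0⊕1⊕1⊕0 = 0
s2: b2⊕b3⊕b6⊕b7 = 1⊕1⊕1⊕0 = 1
s4: b4⊕b5⊕b6⊕b7 = 1⊕1⊕1⊕0 = 1
Syndrome (s4...s1) = 110 → position 6.
Flip bit 6: corrected codeword = 0111100
Data bits at positions 3,5,6,7: 1100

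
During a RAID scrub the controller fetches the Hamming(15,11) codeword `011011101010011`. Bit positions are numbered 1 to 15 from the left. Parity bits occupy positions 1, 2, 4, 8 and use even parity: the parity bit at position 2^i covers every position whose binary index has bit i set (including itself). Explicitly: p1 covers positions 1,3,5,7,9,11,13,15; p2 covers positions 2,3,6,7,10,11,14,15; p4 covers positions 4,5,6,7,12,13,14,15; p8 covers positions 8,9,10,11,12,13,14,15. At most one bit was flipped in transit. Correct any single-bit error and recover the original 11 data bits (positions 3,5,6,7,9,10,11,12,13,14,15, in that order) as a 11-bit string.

s1: b1⊕b3⊕b5⊕b7⊕b9⊕b11⊕b13⊕b15 = 0⊕1⊕1⊕1⊕1⊕1⊕0⊕1 = 0
s2: b2⊕b3⊕b6⊕b7⊕b10⊕b11⊕b14⊕b15 = 1⊕1⊕1⊕1⊕0⊕1⊕1⊕1 = 1
s4: b4⊕b5⊕b6⊕b7⊕b12⊕b13⊕b14⊕b15 = 0⊕1⊕1⊕1⊕0⊕0⊕1⊕1 = 1
s8: b8⊕b9⊕b10⊕b11⊕b12⊕b13⊕b14⊕b15 = 0⊕1⊕0⊕1⊕0⊕0⊕1⊕1 = 0
Syndrome (s8...s1) = 0110 → position 6.
Flip bit 6: corrected codeword = 011010101010011
Data bits at positions 3,5,6,7,9,10,11,12,13,14,15: 11011010011

11011010011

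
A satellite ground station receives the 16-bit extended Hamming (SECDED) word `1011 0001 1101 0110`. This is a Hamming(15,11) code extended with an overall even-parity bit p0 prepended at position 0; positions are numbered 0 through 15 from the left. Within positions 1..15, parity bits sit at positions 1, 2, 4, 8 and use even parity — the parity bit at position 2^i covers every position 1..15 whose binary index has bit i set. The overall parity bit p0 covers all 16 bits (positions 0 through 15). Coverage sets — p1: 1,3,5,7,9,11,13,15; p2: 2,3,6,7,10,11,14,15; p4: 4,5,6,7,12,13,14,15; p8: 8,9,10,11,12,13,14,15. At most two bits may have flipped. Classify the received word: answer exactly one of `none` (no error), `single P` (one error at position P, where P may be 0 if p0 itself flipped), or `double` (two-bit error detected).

s1: b1⊕b3⊕b5⊕b7⊕b9⊕b11⊕b13⊕b15 = 0⊕1⊕0⊕1⊕1⊕1⊕1⊕0 = 1
s2: b2⊕b3⊕b6⊕b7⊕b10⊕b11⊕b14⊕b15 = 1⊕1⊕0⊕1⊕0⊕1⊕1⊕0 = 1
s4: b4⊕b5⊕b6⊕b7⊕b12⊕b13⊕b14⊕b15 = 0⊕0⊕0⊕1⊕0⊕1⊕1⊕0 = 1
s8: b8⊕b9⊕b10⊕b11⊕b12⊕b13⊕b14⊕b15 = 1⊕1⊕0⊕1⊕0⊕1⊕1⊕0 = 1
Syndrome (s8...s1) = 1111 → position 15.
Overall parity (XOR of all 16 bits, including p0): 1⊕0⊕1⊕1⊕0⊕0⊕0⊕1⊕1⊕1⊕0⊕1⊕0⊕1⊕1⊕0 = 1
Overall=1, syndrome position=15 → single-bit error at position 15.

single 15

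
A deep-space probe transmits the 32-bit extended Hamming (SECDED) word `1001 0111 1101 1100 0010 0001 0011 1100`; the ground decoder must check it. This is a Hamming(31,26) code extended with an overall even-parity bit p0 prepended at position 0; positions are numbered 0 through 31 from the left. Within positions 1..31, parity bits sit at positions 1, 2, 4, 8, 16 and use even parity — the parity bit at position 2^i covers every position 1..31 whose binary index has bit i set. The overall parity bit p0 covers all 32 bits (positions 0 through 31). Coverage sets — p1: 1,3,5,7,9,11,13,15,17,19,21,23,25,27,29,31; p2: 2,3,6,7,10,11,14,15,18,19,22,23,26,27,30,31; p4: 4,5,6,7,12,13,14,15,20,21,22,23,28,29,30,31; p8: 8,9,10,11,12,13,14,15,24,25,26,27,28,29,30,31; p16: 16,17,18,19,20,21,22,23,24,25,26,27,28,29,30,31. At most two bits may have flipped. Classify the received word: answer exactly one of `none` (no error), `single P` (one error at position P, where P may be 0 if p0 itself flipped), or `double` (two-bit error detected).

double

s1: b1⊕b3⊕b5⊕b7⊕b9⊕b11⊕b13⊕b15⊕b17⊕b19⊕b21⊕b23⊕b25⊕b27⊕b29⊕b31 = 0⊕1⊕1⊕1⊕1⊕1⊕1⊕0⊕0⊕0⊕0⊕1⊕0⊕1⊕1⊕0 = 1
s2: b2⊕b3⊕b6⊕b7⊕b10⊕b11⊕b14⊕b15⊕b18⊕b19⊕b22⊕b23⊕b26⊕b27⊕b30⊕b31 = 0⊕1⊕1⊕1⊕0⊕1⊕0⊕0⊕1⊕0⊕0⊕1⊕1⊕1⊕0⊕0 = 0
s4: b4⊕b5⊕b6⊕b7⊕b12⊕b13⊕b14⊕b15⊕b20⊕b21⊕b22⊕b23⊕b28⊕b29⊕b30⊕b31 = 0⊕1⊕1⊕1⊕1⊕1⊕0⊕0⊕0⊕0⊕0⊕1⊕1⊕1⊕0⊕0 = 0
s8: b8⊕b9⊕b10⊕b11⊕b12⊕b13⊕b14⊕b15⊕b24⊕b25⊕b26⊕b27⊕b28⊕b29⊕b30⊕b31 = 1⊕1⊕0⊕1⊕1⊕1⊕0⊕0⊕0⊕0⊕1⊕1⊕1⊕1⊕0⊕0 = 1
s16: b16⊕b17⊕b18⊕b19⊕b20⊕b21⊕b22⊕b23⊕b24⊕b25⊕b26⊕b27⊕b28⊕b29⊕b30⊕b31 = 0⊕0⊕1⊕0⊕0⊕0⊕0⊕1⊕0⊕0⊕1⊕1⊕1⊕1⊕0⊕0 = 0
Syndrome (s16...s1) = 01001 → position 9.
Overall parity (XOR of all 32 bits, including p0): 1⊕0⊕0⊕1⊕0⊕1⊕1⊕1⊕1⊕1⊕0⊕1⊕1⊕1⊕0⊕0⊕0⊕0⊕1⊕0⊕0⊕0⊕0⊕1⊕0⊕0⊕1⊕1⊕1⊕1⊕0⊕0 = 0
Overall=0, syndrome position=9 → double-bit error detected (uncorrectable).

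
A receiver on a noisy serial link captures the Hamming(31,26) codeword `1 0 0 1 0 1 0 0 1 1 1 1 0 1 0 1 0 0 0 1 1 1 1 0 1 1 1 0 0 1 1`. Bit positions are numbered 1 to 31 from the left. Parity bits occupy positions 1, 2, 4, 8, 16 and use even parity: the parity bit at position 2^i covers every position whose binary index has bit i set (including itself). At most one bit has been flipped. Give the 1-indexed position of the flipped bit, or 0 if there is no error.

0

s1: b1⊕b3⊕b5⊕b7⊕b9⊕b11⊕b13⊕b15⊕b17⊕b19⊕b21⊕b23⊕b25⊕b27⊕b29⊕b31 = 1⊕0⊕0⊕0⊕1⊕1⊕0⊕0⊕0⊕0⊕1⊕1⊕1⊕1⊕0⊕1 = 0
s2: b2⊕b3⊕b6⊕b7⊕b10⊕b11⊕b14⊕b15⊕b18⊕b19⊕b22⊕b23⊕b26⊕b27⊕b30⊕b31 = 0⊕0⊕1⊕0⊕1⊕1⊕1⊕0⊕0⊕0⊕1⊕1⊕1⊕1⊕1⊕1 = 0
s4: b4⊕b5⊕b6⊕b7⊕b12⊕b13⊕b14⊕b15⊕b20⊕b21⊕b22⊕b23⊕b28⊕b29⊕b30⊕b31 = 1⊕0⊕1⊕0⊕1⊕0⊕1⊕0⊕1⊕1⊕1⊕1⊕0⊕0⊕1⊕1 = 0
s8: b8⊕b9⊕b10⊕b11⊕b12⊕b13⊕b14⊕b15⊕b24⊕b25⊕b26⊕b27⊕b28⊕b29⊕b30⊕b31 = 0⊕1⊕1⊕1⊕1⊕0⊕1⊕0⊕0⊕1⊕1⊕1⊕0⊕0⊕1⊕1 = 0
s16: b16⊕b17⊕b18⊕b19⊕b20⊕b21⊕b22⊕b23⊕b24⊕b25⊕b26⊕b27⊕b28⊕b29⊕b30⊕b31 = 1⊕0⊕0⊕0⊕1⊕1⊕1⊕1⊕0⊕1⊕1⊕1⊕0⊕0⊕1⊕1 = 0
Syndrome (s16...s1) = 00000 → position 0 (no error).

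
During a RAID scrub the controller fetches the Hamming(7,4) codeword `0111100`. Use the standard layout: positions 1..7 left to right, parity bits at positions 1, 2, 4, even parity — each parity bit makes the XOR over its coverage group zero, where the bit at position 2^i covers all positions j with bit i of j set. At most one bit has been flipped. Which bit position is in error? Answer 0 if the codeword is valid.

s1: b1⊕b3⊕b5⊕b7 = 0⊕1⊕1⊕0 = 0
s2: b2⊕b3⊕b6⊕b7 = 1⊕1⊕0⊕0 = 0
s4: b4⊕b5⊕b6⊕b7 = 1⊕1⊕0⊕0 = 0
Syndrome (s4...s1) = 000 → position 0 (no error).

0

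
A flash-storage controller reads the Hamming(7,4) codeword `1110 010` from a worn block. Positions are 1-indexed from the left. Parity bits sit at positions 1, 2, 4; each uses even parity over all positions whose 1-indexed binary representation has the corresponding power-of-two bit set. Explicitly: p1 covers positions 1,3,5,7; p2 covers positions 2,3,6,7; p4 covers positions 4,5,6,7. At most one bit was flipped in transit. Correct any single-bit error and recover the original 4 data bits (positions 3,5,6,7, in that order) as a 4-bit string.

1000

s1: b1⊕b3⊕b5⊕b7 = 1⊕1⊕0⊕0 = 0
s2: b2⊕b3⊕b6⊕b7 = 1⊕1⊕1⊕0 = 1
s4: b4⊕b5⊕b6⊕b7 = 0⊕0⊕1⊕0 = 1
Syndrome (s4...s1) = 110 → position 6.
Flip bit 6: corrected codeword = 1110000
Data bits at positions 3,5,6,7: 1000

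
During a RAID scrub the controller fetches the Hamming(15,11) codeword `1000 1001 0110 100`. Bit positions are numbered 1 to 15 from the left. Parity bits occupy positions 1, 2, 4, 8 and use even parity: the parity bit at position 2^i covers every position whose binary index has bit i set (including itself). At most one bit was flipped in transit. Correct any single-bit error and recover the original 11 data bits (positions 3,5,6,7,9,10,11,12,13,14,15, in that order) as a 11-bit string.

01000110100

s1: b1⊕b3⊕b5⊕b7⊕b9⊕b11⊕b13⊕b15 = 1⊕0⊕1⊕0⊕0⊕1⊕1⊕0 = 0
s2: b2⊕b3⊕b6⊕b7⊕b10⊕b11⊕b14⊕b15 = 0⊕0⊕0⊕0⊕1⊕1⊕0⊕0 = 0
s4: b4⊕b5⊕b6⊕b7⊕b12⊕b13⊕b14⊕b15 = 0⊕1⊕0⊕0⊕0⊕1⊕0⊕0 = 0
s8: b8⊕b9⊕b10⊕b11⊕b12⊕b13⊕b14⊕b15 = 1⊕0⊕1⊕1⊕0⊕1⊕0⊕0 = 0
Syndrome (s8...s1) = 0000 → position 0 (no error).
No correction needed.
Data bits at positions 3,5,6,7,9,10,11,12,13,14,15: 01000110100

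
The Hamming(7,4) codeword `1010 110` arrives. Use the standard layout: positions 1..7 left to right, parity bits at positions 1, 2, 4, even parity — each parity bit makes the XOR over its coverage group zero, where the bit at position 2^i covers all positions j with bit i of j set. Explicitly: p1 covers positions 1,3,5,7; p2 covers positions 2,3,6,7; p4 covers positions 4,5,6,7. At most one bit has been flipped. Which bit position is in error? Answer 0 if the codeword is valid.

1

s1: b1⊕b3⊕b5⊕b7 = 1⊕1⊕1⊕0 = 1
s2: b2⊕b3⊕b6⊕b7 = 0⊕1⊕1⊕0 = 0
s4: b4⊕b5⊕b6⊕b7 = 0⊕1⊕1⊕0 = 0
Syndrome (s4...s1) = 001 → position 1.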